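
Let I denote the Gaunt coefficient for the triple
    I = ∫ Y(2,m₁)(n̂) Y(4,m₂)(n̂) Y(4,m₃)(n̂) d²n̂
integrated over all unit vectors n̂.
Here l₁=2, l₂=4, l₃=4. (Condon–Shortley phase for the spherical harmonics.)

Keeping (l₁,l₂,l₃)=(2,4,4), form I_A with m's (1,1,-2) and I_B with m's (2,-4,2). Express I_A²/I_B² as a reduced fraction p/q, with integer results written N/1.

81/56

Same 2,4,4: normalisation and zero-m 3j drop out of the ratio.
A: Δ: 2! 2! 6! / 11! → 1/13860; sum: t=0:+1/240 t=1:−1/96 = -1/160; 3j²(2 4 4; 1 1 -2) = Δ·Π!·Σ² = 27/1540  (sign -1)
B: Δ: 2! 2! 6! / 11! → 1/13860; sum: t=0:+1/2880 = 1/2880; 3j²(2 4 4; 2 -4 2) = Δ·Π!·Σ² = 2/165  (sign +1)
I_A²/I_B² = (27/1540)/(2/165) = 81/56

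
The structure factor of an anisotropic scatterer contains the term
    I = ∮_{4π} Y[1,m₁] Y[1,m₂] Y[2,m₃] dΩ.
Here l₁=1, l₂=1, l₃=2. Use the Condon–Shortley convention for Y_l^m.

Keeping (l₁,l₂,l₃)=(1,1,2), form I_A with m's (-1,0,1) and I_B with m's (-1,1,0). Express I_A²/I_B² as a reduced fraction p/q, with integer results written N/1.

3/1

l's match ⇒ only the (l;m) 3-j factors differ between A and B.
A: triangle coeff Δ(1,1,2) = 1/30; Σ_t [0,0]: t=0:+1/2 = 1/2; (3j)²=1/10 [(1 1 2; -1 0 1)], sign=-1
B: triangle coeff Δ(1,1,2) = 1/30; Σ_t [0,0]: t=0:+1/4 = 1/4; (3j)²=1/30 [(1 1 2; -1 1 0)], sign=+1
I_A²/I_B² = (1/10)/(1/30) = 3/1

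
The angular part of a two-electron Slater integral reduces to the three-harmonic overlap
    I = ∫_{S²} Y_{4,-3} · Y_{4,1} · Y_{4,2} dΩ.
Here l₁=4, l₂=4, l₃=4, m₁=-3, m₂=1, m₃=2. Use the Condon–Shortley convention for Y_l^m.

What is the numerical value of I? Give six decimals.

-0.063661

Rules hold: Σm=0, L=12 even, 0≤4≤8.
N = 9·9·9 = 729
Δ = 4!·4!·4!/13! = 1/450450
Racah Σ t=0..4: t=0:+1/13824 t=1:−1/216 t=2:+1/64 t=3:−1/216 t=4:+1/13824 = 5/768
⇒ 3j(4 4 4; 0 0 0)² = 18/1001, sgn +1
Racah Σ t=3..4: t=3:−1/576 t=4:+1/864 = -1/1728
⇒ 3j(4 4 4; -3 1 2)² = 5/1287, sgn -1
4πI² = N·(3j₀)²·(3jₘ)² = 7290/143143
I = -1·√(0.0509281/4π) = -0.06366105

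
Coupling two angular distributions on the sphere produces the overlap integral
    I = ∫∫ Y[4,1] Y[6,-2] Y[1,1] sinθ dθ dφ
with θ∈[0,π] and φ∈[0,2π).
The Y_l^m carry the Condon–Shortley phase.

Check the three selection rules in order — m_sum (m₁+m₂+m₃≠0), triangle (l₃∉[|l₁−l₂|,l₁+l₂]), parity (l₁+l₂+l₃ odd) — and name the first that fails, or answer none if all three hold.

m₁+m₂+m₃ = 1 − 2 + 1 = 0  ✓
triangle: |4−6|=2 ≤ l₃=1 ≤ 4+6=10  ✗
parity: l₁+l₂+l₃ = 11 is odd

triangle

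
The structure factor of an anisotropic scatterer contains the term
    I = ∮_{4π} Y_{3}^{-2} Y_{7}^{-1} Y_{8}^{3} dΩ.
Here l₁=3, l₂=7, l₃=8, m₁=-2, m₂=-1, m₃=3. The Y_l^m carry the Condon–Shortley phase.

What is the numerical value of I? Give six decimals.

m-sum 0 ✓  L=18 even ✓  4≤8≤10 ✓
Π(2lᵢ+1) = 7×15×17 = 1785
triangle coeff Δ(3,7,8) = 1/5290740
Σ_t [0,2]: t=0:+1/7257600 t=1:−1/2073600 t=2:+1/7257600 = -1/4838400
(3j)²=252/20995 [(3 7 8; 0 0 0)], sign=-1
Σ_t [1,2]: t=1:−1/14515200 t=2:+1/11612160 = 1/58060800
(3j)²=55/58786 [(3 7 8; -2 -1 3)], sign=-1
⇒ 4πI² = 20790/1037153
I = (+1)√(20790/1037153/(4π)) = 0.03993934

0.039939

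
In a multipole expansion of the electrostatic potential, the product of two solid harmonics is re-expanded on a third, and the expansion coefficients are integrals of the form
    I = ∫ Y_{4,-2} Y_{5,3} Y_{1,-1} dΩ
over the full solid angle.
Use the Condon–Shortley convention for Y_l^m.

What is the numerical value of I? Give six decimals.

-0.259847

Checks pass: Σm=0; 10 even; l₃=1∈[1,9].
(2·4+1)(2·5+1)(2·1+1) = 297
Δ: 8! 0! 2! / 11! → 1/495
sum: t=4:+1/576 = 1/576
3j²(4 5 1; 0 0 0) = Δ·Π!·Σ² = 5/99  (sign -1)
sum: t=6:+1/2880 = 1/2880
3j²(4 5 1; -2 3 -1) = Δ·Π!·Σ² = 28/495  (sign +1)
combine: 4πI² = 297·5/99·28/495 = 28/33
take √, sign -1: I = -0.25984664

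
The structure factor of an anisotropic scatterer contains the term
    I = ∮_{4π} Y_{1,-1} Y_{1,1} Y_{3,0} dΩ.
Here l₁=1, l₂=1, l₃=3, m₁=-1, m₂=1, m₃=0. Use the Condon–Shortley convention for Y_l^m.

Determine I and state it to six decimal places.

0.000000

l₃=3 ∉ [0,2] — triangle fails ⇒ I = 0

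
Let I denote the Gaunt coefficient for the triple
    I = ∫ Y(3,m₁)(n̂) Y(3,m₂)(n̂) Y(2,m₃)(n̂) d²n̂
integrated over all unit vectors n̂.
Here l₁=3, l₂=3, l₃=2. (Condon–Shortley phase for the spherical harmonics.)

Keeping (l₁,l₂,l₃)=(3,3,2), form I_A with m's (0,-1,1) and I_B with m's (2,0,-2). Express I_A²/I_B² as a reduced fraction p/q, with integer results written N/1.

Shared (l₁,l₂,l₃)=(3,3,2): N and (l;000)² cancel in I_A²/I_B².
A: Δ = 4!·2!·2!/9! = 1/3780; Racah Σ t=1..2: t=1:−1/12 t=2:+1/8 = 1/24; ⇒ 3j(3 3 2; 0 -1 1)² = 1/210, sgn -1
B: Δ = 4!·2!·2!/9! = 1/3780; Racah Σ t=1..1: t=1:−1/24 = -1/24; ⇒ 3j(3 3 2; 2 0 -2)² = 1/21, sgn -1
I_A²/I_B² = (1/210)/(1/21) = 1/10

1/10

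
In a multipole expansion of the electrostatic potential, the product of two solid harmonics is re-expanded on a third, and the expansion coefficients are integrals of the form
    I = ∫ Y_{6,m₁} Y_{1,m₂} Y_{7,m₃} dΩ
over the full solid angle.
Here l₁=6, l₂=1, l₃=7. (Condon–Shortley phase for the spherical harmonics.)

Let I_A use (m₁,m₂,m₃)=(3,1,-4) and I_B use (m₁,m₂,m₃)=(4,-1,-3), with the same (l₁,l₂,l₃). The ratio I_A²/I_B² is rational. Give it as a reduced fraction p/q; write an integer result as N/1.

Same 6,1,7: normalisation and zero-m 3j drop out of the ratio.
A: Δ: 0! 12! 2! / 15! → 1/1365; sum: t=0:+1/4354560 = 1/4354560; 3j²(6 1 7; 3 1 -4) = Δ·Π!·Σ² = 11/273  (sign -1)
B: Δ: 0! 12! 2! / 15! → 1/1365; sum: t=0:+1/14515200 = 1/14515200; 3j²(6 1 7; 4 -1 -3) = Δ·Π!·Σ² = 2/455  (sign +1)
I_A²/I_B² = (11/273)/(2/455) = 55/6

55/6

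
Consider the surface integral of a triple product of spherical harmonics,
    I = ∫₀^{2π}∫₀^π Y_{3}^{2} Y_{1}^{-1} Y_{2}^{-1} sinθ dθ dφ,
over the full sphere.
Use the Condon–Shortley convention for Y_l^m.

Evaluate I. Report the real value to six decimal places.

0.261169

Rules hold: Σm=0, L=6 even, 2≤2≤4.
N = 7·3·5 = 105
Δ = 2!·4!·0!/7! = 1/105
Racah Σ t=1..1: t=1:−1/4 = -1/4
⇒ 3j(3 1 2; 0 0 0)² = 3/35, sgn -1
Racah Σ t=0..0: t=0:+1/12 = 1/12
⇒ 3j(3 1 2; 2 -1 -1)² = 2/21, sgn -1
4πI² = N·(3j₀)²·(3jₘ)² = 6/7
I = +1·√(0.857143/4π) = 0.26116903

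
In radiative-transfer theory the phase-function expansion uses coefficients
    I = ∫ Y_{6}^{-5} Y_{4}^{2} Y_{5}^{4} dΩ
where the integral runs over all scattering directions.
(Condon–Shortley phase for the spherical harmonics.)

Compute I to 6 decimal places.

m-sum = -5 + 2 + 4 = 1 ≠ 0 ⇒ I = 0

0.000000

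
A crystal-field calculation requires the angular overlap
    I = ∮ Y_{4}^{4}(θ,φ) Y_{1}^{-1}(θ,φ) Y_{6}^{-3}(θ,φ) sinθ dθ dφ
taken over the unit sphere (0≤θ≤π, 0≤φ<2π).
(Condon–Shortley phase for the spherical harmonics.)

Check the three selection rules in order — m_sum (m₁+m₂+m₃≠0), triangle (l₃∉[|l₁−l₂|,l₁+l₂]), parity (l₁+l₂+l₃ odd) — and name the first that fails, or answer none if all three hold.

m₁+m₂+m₃ = 4 − 1 − 3 = 0  ✓
triangle: |4−1|=3 ≤ l₃=6 ≤ 4+1=5  ✗
parity: l₁+l₂+l₃ = 11 is odd

triangle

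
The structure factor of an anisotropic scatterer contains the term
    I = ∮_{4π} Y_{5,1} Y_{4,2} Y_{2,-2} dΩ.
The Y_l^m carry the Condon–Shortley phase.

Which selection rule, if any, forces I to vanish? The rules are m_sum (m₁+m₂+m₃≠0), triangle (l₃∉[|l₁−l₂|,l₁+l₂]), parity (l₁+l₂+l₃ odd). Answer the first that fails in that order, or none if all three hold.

m_sum

azimuthal sum: 1 + 2 − 2 = 1  ✗
1 ≤ 2 ≤ 9 (triangle on l)
L = 5 + 4 + 2 = 11 (odd)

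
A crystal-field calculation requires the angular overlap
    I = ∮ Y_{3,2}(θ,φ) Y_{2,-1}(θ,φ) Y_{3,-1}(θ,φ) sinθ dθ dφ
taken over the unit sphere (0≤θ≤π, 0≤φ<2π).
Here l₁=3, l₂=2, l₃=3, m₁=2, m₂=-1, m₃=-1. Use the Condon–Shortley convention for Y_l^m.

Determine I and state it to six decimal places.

0.162868

Rules hold: Σm=0, L=8 even, 1≤3≤5.
N = 7·5·7 = 245
Δ = 2!·4!·2!/9! = 1/3780
Racah Σ t=0..2: t=0:+1/24 t=1:−1/4 t=2:+1/24 = -1/6
⇒ 3j(3 2 3; 0 0 0)² = 4/105, sgn +1
Racah Σ t=0..1: t=0:+1/12 t=1:−1/48 = 1/16
⇒ 3j(3 2 3; 2 -1 -1)² = 1/28, sgn +1
4πI² = N·(3j₀)²·(3jₘ)² = 1/3
I = +1·√(0.333333/4π) = 0.16286750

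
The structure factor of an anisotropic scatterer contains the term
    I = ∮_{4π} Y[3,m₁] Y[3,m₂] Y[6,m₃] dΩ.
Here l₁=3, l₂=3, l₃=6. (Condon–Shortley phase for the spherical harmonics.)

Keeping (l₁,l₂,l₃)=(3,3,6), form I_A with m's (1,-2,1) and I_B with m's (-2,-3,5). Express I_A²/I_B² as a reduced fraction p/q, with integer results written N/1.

l's match ⇒ only the (l;m) 3-j factors differ between A and B.
A: triangle coeff Δ(3,3,6) = 1/12012; Σ_t [0,0]: t=0:+1/5760 = 1/5760; (3j)²=5/572 [(3 3 6; 1 -2 1)], sign=-1
B: triangle coeff Δ(3,3,6) = 1/12012; Σ_t [0,0]: t=0:+1/86400 = 1/86400; (3j)²=1/26 [(3 3 6; -2 -3 5)], sign=-1
I_A²/I_B² = (5/572)/(1/26) = 5/22

5/22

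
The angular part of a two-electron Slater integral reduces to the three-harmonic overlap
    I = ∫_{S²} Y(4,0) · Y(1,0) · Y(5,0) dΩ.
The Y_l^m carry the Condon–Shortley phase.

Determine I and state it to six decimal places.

Checks pass: Σm=0; 10 even; l₃=5∈[3,5].
(2·4+1)(2·1+1)(2·5+1) = 297
Δ: 0! 8! 2! / 11! → 1/495
sum: t=0:+1/576 = 1/576
3j²(4 1 5; 0 0 0) = Δ·Π!·Σ² = 5/99  (sign -1)
(m-triple is (0,0,0) — same symbol as above.)
combine: 4πI² = 297·5/99·5/99 = 25/33
take √, sign +1: I = 0.24553200

0.245532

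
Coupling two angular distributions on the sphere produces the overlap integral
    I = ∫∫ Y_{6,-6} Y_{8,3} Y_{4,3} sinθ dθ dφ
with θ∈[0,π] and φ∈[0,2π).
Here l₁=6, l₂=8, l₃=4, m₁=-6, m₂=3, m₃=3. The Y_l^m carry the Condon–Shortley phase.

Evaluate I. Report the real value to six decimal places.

Checks pass: Σm=0; 18 even; l₃=4∈[2,14].
(2·6+1)(2·8+1)(2·4+1) = 1989
Δ: 10! 2! 6! / 19! → 1/23279256
sum: t=4:+1/1658880 t=5:−1/518400 t=6:+1/1658880 = -1/1382400
3j²(6 8 4; 0 0 0) = Δ·Π!·Σ² = 504/46189  (sign -1)
sum: t=10:+1/870912000 = 1/870912000
3j²(6 8 4; -6 3 3) = Δ·Π!·Σ² = 11/16796  (sign -1)
combine: 4πI² = 1989·504/46189·11/16796 = 1134/79781
take √, sign +1: I = 0.03363194

0.033632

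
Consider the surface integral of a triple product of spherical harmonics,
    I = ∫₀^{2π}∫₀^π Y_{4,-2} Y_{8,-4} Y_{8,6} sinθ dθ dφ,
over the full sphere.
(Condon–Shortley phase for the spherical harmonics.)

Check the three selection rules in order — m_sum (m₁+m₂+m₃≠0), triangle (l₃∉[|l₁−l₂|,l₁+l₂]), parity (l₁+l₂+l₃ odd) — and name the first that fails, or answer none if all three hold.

none

Σmᵢ = 0  ✓
l₃∈[|l₁−l₂|,l₁+l₂]=[4,12], have l₃=8  ✓
Σlᵢ = 20 ⇒ even  ✓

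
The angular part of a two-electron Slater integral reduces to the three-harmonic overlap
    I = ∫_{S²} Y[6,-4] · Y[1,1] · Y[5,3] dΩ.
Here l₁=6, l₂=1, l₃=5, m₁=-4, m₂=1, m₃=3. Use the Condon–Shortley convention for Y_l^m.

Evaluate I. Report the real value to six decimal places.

0.274090

m-sum 0 ✓  L=12 even ✓  5≤5≤7 ✓
Π(2lᵢ+1) = 13×3×11 = 429
triangle coeff Δ(6,1,5) = 1/858
Σ_t [1,1]: t=1:−1/14400 = -1/14400
(3j)²=6/143 [(6 1 5; 0 0 0)], sign=+1
Σ_t [2,2]: t=2:+1/161280 = 1/161280
(3j)²=15/286 [(6 1 5; -4 1 3)], sign=+1
⇒ 4πI² = 135/143
I = (+1)√(135/143/(4π)) = 0.27409047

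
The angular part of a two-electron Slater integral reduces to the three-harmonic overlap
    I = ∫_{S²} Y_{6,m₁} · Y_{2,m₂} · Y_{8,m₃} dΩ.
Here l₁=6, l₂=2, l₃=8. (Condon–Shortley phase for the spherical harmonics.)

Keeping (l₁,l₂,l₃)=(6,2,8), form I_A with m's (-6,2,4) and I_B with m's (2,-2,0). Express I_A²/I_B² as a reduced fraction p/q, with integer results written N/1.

1/70

Same 6,2,8: normalisation and zero-m 3j drop out of the ratio.
A: Δ: 0! 12! 4! / 17! → 1/30940; sum: t=0:+1/11496038400 = 1/11496038400; 3j²(6 2 8; -6 2 4) = Δ·Π!·Σ² = 1/30940  (sign +1)
B: Δ: 0! 12! 4! / 17! → 1/30940; sum: t=0:+1/23224320 = 1/23224320; 3j²(6 2 8; 2 -2 0) = Δ·Π!·Σ² = 1/442  (sign +1)
I_A²/I_B² = (1/30940)/(1/442) = 1/70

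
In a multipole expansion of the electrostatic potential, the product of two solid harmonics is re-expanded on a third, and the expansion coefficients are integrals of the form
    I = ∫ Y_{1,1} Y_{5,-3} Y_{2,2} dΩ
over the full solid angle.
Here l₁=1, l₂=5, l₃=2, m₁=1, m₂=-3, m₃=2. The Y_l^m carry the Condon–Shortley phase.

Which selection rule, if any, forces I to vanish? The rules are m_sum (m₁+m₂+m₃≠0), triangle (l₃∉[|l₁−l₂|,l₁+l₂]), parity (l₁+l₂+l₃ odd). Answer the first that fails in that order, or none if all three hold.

Σmᵢ = 0  ✓
l₃∈[|l₁−l₂|,l₁+l₂]=[4,6], have l₃=2  ✗
Σlᵢ = 8 ⇒ even

triangle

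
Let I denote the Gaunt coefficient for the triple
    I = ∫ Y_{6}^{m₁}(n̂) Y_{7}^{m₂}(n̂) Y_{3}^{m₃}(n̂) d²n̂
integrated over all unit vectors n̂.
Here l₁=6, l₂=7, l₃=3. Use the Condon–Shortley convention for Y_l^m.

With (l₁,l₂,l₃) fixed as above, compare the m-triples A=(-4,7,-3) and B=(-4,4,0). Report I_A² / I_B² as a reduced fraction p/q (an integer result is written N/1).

455/256

Same 6,7,3: normalisation and zero-m 3j drop out of the ratio.
A: Δ: 10! 2! 4! / 17! → 1/2042040; sum: t=10:+1/174182400 = 1/174182400; 3j²(6 7 3; -4 7 -3) = Δ·Π!·Σ² = 1/136  (sign +1)
B: Δ: 10! 2! 4! / 17! → 1/2042040; sum: t=8:+1/967680 t=9:−1/1451520 t=10:+1/43545600 = 1/2721600; 3j²(6 7 3; -4 4 0) = Δ·Π!·Σ² = 32/7735  (sign -1)
I_A²/I_B² = (1/136)/(32/7735) = 455/256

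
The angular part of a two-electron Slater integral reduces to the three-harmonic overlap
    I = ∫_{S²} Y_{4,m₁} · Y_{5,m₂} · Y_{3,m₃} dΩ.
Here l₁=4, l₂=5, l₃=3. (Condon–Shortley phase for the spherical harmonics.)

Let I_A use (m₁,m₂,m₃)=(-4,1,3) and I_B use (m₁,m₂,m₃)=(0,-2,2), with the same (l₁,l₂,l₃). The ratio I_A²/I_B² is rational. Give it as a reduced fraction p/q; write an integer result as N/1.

Shared (l₁,l₂,l₃)=(4,5,3): N and (l;000)² cancel in I_A²/I_B².
A: Δ = 6!·2!·4!/13! = 1/180180; Racah Σ t=6..6: t=6:+1/34560 = 1/34560; ⇒ 3j(4 5 3; -4 1 3)² = 1/429, sgn +1
B: Δ = 6!·2!·4!/13! = 1/180180; Racah Σ t=2..3: t=2:+1/576 t=3:−1/864 = 1/1728; ⇒ 3j(4 5 3; 0 -2 2)² = 5/1287, sgn -1
I_A²/I_B² = (1/429)/(5/1287) = 3/5

3/5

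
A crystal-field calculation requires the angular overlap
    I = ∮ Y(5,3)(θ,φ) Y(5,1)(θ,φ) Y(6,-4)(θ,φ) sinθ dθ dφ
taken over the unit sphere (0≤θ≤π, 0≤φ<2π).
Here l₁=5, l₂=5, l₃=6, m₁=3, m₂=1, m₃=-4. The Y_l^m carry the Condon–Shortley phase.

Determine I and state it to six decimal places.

Rules hold: Σm=0, L=16 even, 0≤6≤10.
N = 11·11·13 = 1573
Δ = 4!·6!·6!/17! = 1/28588560
Racah Σ t=0..4: t=0:+1/345600 t=1:−1/13824 t=2:+1/5184 t=3:−1/13824 t=4:+1/345600 = 7/129600
⇒ 3j(5 5 6; 0 0 0)² = 80/7293, sgn +1
Racah Σ t=0..2: t=0:+1/829440 t=1:−1/86400 t=2:+1/138240 = -13/4147200
⇒ 3j(5 5 6; 3 1 -4)² = 13/3740, sgn -1
4πI² = N·(3j₀)²·(3jₘ)² = 52/867
I = -1·√(0.0599769/4π) = -0.06908555

-0.069086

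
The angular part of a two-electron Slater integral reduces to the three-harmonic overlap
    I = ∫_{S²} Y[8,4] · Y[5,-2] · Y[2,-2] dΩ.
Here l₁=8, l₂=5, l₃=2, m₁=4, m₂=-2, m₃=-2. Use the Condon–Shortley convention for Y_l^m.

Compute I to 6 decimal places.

0.000000

l₃=2 ∉ [3,13] — triangle fails ⇒ I = 0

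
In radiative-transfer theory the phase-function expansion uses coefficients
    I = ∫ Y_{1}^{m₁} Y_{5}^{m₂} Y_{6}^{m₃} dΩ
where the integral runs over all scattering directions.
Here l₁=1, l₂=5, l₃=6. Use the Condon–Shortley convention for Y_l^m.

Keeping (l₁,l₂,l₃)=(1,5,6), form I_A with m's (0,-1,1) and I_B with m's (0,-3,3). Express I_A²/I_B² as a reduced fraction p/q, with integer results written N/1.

35/27

l's match ⇒ only the (l;m) 3-j factors differ between A and B.
A: triangle coeff Δ(1,5,6) = 1/858; Σ_t [0,0]: t=0:+1/17280 = 1/17280; (3j)²=35/858 [(1 5 6; 0 -1 1)], sign=-1
B: triangle coeff Δ(1,5,6) = 1/858; Σ_t [0,0]: t=0:+1/80640 = 1/80640; (3j)²=9/286 [(1 5 6; 0 -3 3)], sign=-1
I_A²/I_B² = (35/858)/(9/286) = 35/27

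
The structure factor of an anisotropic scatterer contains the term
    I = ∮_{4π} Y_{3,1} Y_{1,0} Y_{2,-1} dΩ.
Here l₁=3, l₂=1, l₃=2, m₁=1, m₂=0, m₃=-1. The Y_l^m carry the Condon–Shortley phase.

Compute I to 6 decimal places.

Checks pass: Σm=0; 6 even; l₃=2∈[2,4].
(2·3+1)(2·1+1)(2·2+1) = 105
Δ: 2! 4! 0! / 7! → 1/105
sum: t=1:−1/4 = -1/4
3j²(3 1 2; 0 0 0) = Δ·Π!·Σ² = 3/35  (sign -1)
sum: t=1:−1/6 = -1/6
3j²(3 1 2; 1 0 -1) = Δ·Π!·Σ² = 8/105  (sign +1)
combine: 4πI² = 105·3/35·8/105 = 24/35
take √, sign -1: I = -0.23359668

-0.233597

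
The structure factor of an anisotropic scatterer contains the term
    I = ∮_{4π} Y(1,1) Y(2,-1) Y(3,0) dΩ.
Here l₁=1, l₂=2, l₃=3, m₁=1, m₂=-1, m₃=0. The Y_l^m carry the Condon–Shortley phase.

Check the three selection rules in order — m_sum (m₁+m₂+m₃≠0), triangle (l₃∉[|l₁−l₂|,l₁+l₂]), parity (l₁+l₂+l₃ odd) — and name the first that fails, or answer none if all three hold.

azimuthal sum: 1 − 1 + 0 = 0  ✓
1 ≤ 3 ≤ 3 (triangle on l)  ✓
L = 1 + 2 + 3 = 6 (even)  ✓

none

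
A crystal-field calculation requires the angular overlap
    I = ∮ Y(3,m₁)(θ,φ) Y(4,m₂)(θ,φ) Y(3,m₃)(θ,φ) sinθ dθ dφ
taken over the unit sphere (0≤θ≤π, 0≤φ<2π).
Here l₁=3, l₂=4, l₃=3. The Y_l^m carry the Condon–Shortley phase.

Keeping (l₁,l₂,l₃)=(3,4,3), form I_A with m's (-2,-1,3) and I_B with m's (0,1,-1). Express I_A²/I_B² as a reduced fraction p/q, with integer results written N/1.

2/1

l's match ⇒ only the (l;m) 3-j factors differ between A and B.
A: triangle coeff Δ(3,4,3) = 1/34650; Σ_t [3,3]: t=3:−1/288 = -1/288; (3j)²=5/231 [(3 4 3; -2 -1 3)], sign=-1
B: triangle coeff Δ(3,4,3) = 1/34650; Σ_t [1,3]: t=1:−1/288 t=2:+1/24 t=3:−1/48 = 5/288; (3j)²=5/462 [(3 4 3; 0 1 -1)], sign=+1
I_A²/I_B² = (5/231)/(5/462) = 2/1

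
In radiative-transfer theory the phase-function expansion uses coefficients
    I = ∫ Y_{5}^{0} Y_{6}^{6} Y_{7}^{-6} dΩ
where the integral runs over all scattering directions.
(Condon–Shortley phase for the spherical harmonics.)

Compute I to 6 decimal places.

Rules hold: Σm=0, L=18 even, 1≤7≤11.
N = 11·13·15 = 2145
Δ = 4!·6!·8!/19! = 1/174594420
Racah Σ t=0..4: t=0:+1/4147200 t=1:−1/207360 t=2:+1/82944 t=3:−1/207360 t=4:+1/4147200 = 1/345600
⇒ 3j(5 6 7; 0 0 0)² = 420/46189, sgn -1
Racah Σ t=4..4: t=4:+1/116121600 = 1/116121600
⇒ 3j(5 6 7; 0 6 -6)² = 165/9044, sgn -1
4πI² = N·(3j₀)²·(3jₘ)² = 37125/104329
I = +1·√(0.355845/4π) = 0.16827739

0.168277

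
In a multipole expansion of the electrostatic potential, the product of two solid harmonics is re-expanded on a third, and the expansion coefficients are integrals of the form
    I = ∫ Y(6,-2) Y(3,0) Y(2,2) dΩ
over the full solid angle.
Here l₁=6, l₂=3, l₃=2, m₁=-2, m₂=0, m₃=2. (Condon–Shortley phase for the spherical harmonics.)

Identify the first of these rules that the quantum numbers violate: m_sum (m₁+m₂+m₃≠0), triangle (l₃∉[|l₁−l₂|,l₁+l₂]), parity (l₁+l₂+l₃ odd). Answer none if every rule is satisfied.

triangle

azimuthal sum: -2 + 0 + 2 = 0  ✓
3 ≤ 2 ≤ 9 (triangle on l)  ✗
L = 6 + 3 + 2 = 11 (odd)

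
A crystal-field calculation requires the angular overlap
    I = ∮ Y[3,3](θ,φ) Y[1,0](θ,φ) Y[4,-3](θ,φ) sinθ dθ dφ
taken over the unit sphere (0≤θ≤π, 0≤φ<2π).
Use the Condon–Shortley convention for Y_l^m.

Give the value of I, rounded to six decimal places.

-0.162868

Checks pass: Σm=0; 8 even; l₃=4∈[2,4].
(2·3+1)(2·1+1)(2·4+1) = 189
Δ: 0! 6! 2! / 9! → 1/252
sum: t=0:+1/36 = 1/36
3j²(3 1 4; 0 0 0) = Δ·Π!·Σ² = 4/63  (sign +1)
sum: t=0:+1/720 = 1/720
3j²(3 1 4; 3 0 -3) = Δ·Π!·Σ² = 1/36  (sign -1)
combine: 4πI² = 189·4/63·1/36 = 1/3
take √, sign -1: I = -0.16286750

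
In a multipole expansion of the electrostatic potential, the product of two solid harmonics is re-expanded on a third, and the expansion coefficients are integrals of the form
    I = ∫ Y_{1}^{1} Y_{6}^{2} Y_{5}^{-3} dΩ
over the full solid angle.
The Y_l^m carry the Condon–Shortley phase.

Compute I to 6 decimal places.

0.100084

Checks pass: Σm=0; 12 even; l₃=5∈[5,7].
(2·1+1)(2·6+1)(2·5+1) = 429
Δ: 2! 0! 10! / 13! → 1/858
sum: t=1:−1/14400 = -1/14400
3j²(1 6 5; 0 0 0) = Δ·Π!·Σ² = 6/143  (sign +1)
sum: t=0:+1/161280 = 1/161280
3j²(1 6 5; 1 2 -3) = Δ·Π!·Σ² = 1/143  (sign +1)
combine: 4πI² = 429·6/143·1/143 = 18/143
take √, sign +1: I = 0.10008369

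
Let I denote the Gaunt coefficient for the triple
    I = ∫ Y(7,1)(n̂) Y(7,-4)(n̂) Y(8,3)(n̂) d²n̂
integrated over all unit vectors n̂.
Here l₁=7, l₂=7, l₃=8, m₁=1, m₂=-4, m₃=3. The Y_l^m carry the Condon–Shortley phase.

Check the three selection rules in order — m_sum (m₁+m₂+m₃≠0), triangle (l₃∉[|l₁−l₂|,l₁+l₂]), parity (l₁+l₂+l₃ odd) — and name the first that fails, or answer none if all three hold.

none

m₁+m₂+m₃ = 1 − 4 + 3 = 0  ✓
triangle: |7−7|=0 ≤ l₃=8 ≤ 7+7=14  ✓
parity: l₁+l₂+l₃ = 22 is even  ✓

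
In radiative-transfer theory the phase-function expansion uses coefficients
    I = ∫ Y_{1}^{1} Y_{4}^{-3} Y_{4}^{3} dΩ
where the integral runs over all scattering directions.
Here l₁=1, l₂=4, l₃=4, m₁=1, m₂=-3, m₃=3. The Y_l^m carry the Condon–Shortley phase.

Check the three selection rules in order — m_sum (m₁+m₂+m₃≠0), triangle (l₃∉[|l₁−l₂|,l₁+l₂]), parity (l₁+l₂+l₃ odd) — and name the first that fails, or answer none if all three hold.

m_sum

Σmᵢ = 1  ✗
l₃∈[|l₁−l₂|,l₁+l₂]=[3,5], have l₃=4
Σlᵢ = 9 ⇒ odd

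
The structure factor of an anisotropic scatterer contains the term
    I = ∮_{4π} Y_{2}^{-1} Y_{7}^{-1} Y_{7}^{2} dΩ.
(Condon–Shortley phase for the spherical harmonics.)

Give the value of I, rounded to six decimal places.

0.077064

Rules hold: Σm=0, L=16 even, 5≤7≤9.
N = 5·15·15 = 1125
Δ = 2!·2!·12!/17! = 1/185640
Racah Σ t=0..2: t=0:+1/2419200 t=1:−1/518400 t=2:+1/2419200 = -1/907200
⇒ 3j(2 7 7; 0 0 0)² = 56/3315, sgn +1
Racah Σ t=1..2: t=1:−1/1209600 t=2:+1/1935360 = -1/3225600
⇒ 3j(2 7 7; -1 -1 2)² = 243/61880, sgn +1
4πI² = N·(3j₀)²·(3jₘ)² = 3645/48841
I = +1·√(0.0746299/4π) = 0.07706400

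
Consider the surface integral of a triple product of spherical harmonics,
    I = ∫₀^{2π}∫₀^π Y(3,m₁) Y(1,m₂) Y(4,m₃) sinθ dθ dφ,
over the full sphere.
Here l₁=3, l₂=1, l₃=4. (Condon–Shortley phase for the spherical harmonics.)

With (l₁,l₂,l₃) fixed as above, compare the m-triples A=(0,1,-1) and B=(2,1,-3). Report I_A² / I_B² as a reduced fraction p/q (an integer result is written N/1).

10/21

Shared (l₁,l₂,l₃)=(3,1,4): N and (l;000)² cancel in I_A²/I_B².
A: Δ = 0!·6!·2!/9! = 1/252; Racah Σ t=0..0: t=0:+1/72 = 1/72; ⇒ 3j(3 1 4; 0 1 -1)² = 5/126, sgn -1
B: Δ = 0!·6!·2!/9! = 1/252; Racah Σ t=0..0: t=0:+1/240 = 1/240; ⇒ 3j(3 1 4; 2 1 -3)² = 1/12, sgn -1
I_A²/I_B² = (5/126)/(1/12) = 10/21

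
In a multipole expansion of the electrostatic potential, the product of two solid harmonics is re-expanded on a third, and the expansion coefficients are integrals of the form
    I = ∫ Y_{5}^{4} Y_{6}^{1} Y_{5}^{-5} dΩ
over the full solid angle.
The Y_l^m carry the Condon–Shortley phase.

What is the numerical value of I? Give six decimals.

Checks pass: Σm=0; 16 even; l₃=5∈[1,11].
(2·5+1)(2·6+1)(2·5+1) = 1573
Δ: 6! 4! 6! / 17! → 1/28588560
sum: t=1:−1/345600 t=2:+1/13824 t=3:−1/5184 t=4:+1/13824 t=5:−1/345600 = -7/129600
3j²(5 6 5; 0 0 0) = Δ·Π!·Σ² = 80/7293  (sign +1)
sum: t=1:−1/2073600 = -1/2073600
3j²(5 6 5; 4 1 -5) = Δ·Π!·Σ² = 63/9724  (sign -1)
combine: 4πI² = 1573·80/7293·63/9724 = 420/3757
take √, sign -1: I = -0.09431898

-0.094319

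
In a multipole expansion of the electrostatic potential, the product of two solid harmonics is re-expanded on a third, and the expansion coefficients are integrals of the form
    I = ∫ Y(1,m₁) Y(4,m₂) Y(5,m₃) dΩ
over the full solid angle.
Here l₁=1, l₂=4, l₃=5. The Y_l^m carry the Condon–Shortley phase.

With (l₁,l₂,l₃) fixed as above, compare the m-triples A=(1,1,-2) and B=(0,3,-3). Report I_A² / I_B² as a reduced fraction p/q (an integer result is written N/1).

21/16

Shared (l₁,l₂,l₃)=(1,4,5): N and (l;000)² cancel in I_A²/I_B².
A: Δ = 0!·2!·8!/11! = 1/495; Racah Σ t=0..0: t=0:+1/1440 = 1/1440; ⇒ 3j(1 4 5; 1 1 -2)² = 7/165, sgn -1
B: Δ = 0!·2!·8!/11! = 1/495; Racah Σ t=0..0: t=0:+1/5040 = 1/5040; ⇒ 3j(1 4 5; 0 3 -3)² = 16/495, sgn +1
I_A²/I_B² = (7/165)/(16/495) = 21/16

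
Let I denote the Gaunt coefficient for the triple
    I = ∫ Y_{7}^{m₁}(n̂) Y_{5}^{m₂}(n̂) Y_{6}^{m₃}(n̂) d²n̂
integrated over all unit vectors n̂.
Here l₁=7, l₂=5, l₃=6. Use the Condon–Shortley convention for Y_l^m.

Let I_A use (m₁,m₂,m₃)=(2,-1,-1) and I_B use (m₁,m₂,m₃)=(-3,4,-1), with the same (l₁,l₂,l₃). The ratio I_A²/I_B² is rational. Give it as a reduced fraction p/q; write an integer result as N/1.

Shared (l₁,l₂,l₃)=(7,5,6): N and (l;000)² cancel in I_A²/I_B².
A: Δ = 6!·8!·4!/19! = 1/174594420; Racah Σ t=0..4: t=0:+1/12441600 t=1:−1/414720 t=2:+1/138240 t=3:−1/311040 t=4:+1/5806080 = 1/537600; ⇒ 3j(7 5 6; 2 -1 -1)² = 2916/323323, sgn -1
B: Δ = 6!·8!·4!/19! = 1/174594420; Racah Σ t=5..6: t=5:−1/2073600 t=6:+1/2488320 = -1/12441600; ⇒ 3j(7 5 6; -3 4 -1)² = 98/138567, sgn +1
I_A²/I_B² = (2916/323323)/(98/138567) = 4374/343

4374/343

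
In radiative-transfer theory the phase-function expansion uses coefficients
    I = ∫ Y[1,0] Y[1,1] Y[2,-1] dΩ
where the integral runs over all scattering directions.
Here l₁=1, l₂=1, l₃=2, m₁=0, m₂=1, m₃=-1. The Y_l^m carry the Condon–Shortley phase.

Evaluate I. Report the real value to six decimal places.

m-sum 0 ✓  L=4 even ✓  0≤2≤2 ✓
Π(2lᵢ+1) = 3×3×5 = 45
triangle coeff Δ(1,1,2) = 1/30
Σ_t [0,0]: t=0:+1/1 = 1/1
(3j)²=2/15 [(1 1 2; 0 0 0)], sign=+1
Σ_t [0,0]: t=0:+1/2 = 1/2
(3j)²=1/10 [(1 1 2; 0 1 -1)], sign=-1
⇒ 4πI² = 3/5
I = (-1)√(3/5/(4π)) = -0.21850969

-0.218510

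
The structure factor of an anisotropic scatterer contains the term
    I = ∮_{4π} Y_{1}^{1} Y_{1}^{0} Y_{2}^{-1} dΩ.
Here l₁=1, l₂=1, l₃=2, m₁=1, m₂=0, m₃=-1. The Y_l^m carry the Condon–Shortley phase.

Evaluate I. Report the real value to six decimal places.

-0.218510

m-sum 0 ✓  L=4 even ✓  0≤2≤2 ✓
Π(2lᵢ+1) = 3×3×5 = 45
triangle coeff Δ(1,1,2) = 1/30
Σ_t [0,0]: t=0:+1/1 = 1/1
(3j)²=2/15 [(1 1 2; 0 0 0)], sign=+1
Σ_t [0,0]: t=0:+1/2 = 1/2
(3j)²=1/10 [(1 1 2; 1 0 -1)], sign=-1
⇒ 4πI² = 3/5
I = (-1)√(3/5/(4π)) = -0.21850969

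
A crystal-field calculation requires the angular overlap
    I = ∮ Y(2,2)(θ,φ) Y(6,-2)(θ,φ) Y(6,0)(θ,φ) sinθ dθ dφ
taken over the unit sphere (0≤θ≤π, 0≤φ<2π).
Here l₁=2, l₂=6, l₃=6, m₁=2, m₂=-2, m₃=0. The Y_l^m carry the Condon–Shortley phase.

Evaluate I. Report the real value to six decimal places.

Rules hold: Σm=0, L=14 even, 4≤6≤8.
N = 5·13·13 = 845
Δ = 2!·2!·10!/15! = 1/90090
Racah Σ t=0..2: t=0:+1/69120 t=1:−1/14400 t=2:+1/69120 = -7/172800
⇒ 3j(2 6 6; 0 0 0)² = 14/715, sgn -1
Racah Σ t=0..0: t=0:+1/69120 = 1/69120
⇒ 3j(2 6 6; 2 -2 0)² = 4/143, sgn +1
4πI² = N·(3j₀)²·(3jₘ)² = 56/121
I = -1·√(0.46281/4π) = -0.19190947

-0.191909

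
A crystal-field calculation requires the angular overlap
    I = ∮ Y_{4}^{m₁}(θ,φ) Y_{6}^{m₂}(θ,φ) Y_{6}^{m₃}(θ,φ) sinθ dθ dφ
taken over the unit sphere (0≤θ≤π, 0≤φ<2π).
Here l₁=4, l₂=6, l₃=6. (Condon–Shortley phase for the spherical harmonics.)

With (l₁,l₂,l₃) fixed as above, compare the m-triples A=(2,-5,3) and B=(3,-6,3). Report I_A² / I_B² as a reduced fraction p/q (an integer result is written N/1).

32/21

Shared (l₁,l₂,l₃)=(4,6,6): N and (l;000)² cancel in I_A²/I_B².
A: Δ = 4!·4!·8!/17! = 1/15315300; Racah Σ t=0..1: t=0:+1/483840 t=1:−1/1451520 = 1/725760; ⇒ 3j(4 6 6; 2 -5 3)² = 24/1547, sgn -1
B: Δ = 4!·4!·8!/17! = 1/15315300; Racah Σ t=0..0: t=0:+1/5806080 = 1/5806080; ⇒ 3j(4 6 6; 3 -6 3)² = 9/884, sgn -1
I_A²/I_B² = (24/1547)/(9/884) = 32/21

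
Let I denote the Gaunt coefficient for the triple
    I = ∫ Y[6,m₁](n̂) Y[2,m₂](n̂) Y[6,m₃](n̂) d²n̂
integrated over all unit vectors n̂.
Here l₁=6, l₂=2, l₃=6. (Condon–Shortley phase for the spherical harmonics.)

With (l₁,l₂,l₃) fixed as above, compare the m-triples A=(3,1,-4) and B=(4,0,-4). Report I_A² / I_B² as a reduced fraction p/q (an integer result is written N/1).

245/4

l's match ⇒ only the (l;m) 3-j factors differ between A and B.
A: triangle coeff Δ(6,2,6) = 1/90090; Σ_t [1,2]: t=1:−1/161280 t=2:+1/725760 = -1/207360; (3j)²=7/286 [(6 2 6; 3 1 -4)], sign=-1
B: triangle coeff Δ(6,2,6) = 1/90090; Σ_t [0,2]: t=0:+1/322560 t=1:−1/362880 t=2:+1/14515200 = 1/2419200; (3j)²=2/5005 [(6 2 6; 4 0 -4)], sign=+1
I_A²/I_B² = (7/286)/(2/5005) = 245/4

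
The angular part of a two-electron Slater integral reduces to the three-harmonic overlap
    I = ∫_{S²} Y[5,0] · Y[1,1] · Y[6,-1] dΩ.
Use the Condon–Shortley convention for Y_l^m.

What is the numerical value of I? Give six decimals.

Checks pass: Σm=0; 12 even; l₃=6∈[4,6].
(2·5+1)(2·1+1)(2·6+1) = 429
Δ: 0! 10! 2! / 13! → 1/858
sum: t=0:+1/14400 = 1/14400
3j²(5 1 6; 0 0 0) = Δ·Π!·Σ² = 6/143  (sign +1)
sum: t=0:+1/28800 = 1/28800
3j²(5 1 6; 0 1 -1) = Δ·Π!·Σ² = 7/286  (sign -1)
combine: 4πI² = 429·6/143·7/286 = 63/143
take √, sign -1: I = -0.18723944

-0.187239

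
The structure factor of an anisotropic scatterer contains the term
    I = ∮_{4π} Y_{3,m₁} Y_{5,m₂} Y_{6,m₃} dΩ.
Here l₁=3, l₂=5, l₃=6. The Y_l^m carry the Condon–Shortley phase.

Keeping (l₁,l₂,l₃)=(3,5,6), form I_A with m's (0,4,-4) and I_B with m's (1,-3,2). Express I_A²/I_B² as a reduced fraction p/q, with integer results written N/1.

Shared (l₁,l₂,l₃)=(3,5,6): N and (l;000)² cancel in I_A²/I_B².
A: Δ = 2!·4!·8!/15! = 1/675675; Racah Σ t=1..2: t=1:−1/161280 t=2:+1/60480 = 1/96768; ⇒ 3j(3 5 6; 0 4 -4)² = 15/1001, sgn +1
B: Δ = 2!·4!·8!/15! = 1/675675; Racah Σ t=0..2: t=0:+1/11520 t=1:−1/30240 t=2:+1/1935360 = 1/18432; ⇒ 3j(3 5 6; 1 -3 2)² = 7/429, sgn +1
I_A²/I_B² = (15/1001)/(7/429) = 45/49

45/49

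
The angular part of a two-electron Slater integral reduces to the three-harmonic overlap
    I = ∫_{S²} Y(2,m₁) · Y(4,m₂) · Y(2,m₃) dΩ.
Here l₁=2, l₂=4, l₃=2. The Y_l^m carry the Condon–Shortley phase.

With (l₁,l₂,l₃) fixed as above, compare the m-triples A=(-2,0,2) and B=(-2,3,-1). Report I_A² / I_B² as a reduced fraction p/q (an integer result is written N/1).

Same 2,4,2: normalisation and zero-m 3j drop out of the ratio.
A: Δ: 4! 0! 4! / 9! → 1/630; sum: t=4:+1/576 = 1/576; 3j²(2 4 2; -2 0 2) = Δ·Π!·Σ² = 1/630  (sign +1)
B: Δ: 4! 0! 4! / 9! → 1/630; sum: t=4:+1/144 = 1/144; 3j²(2 4 2; -2 3 -1) = Δ·Π!·Σ² = 1/18  (sign -1)
I_A²/I_B² = (1/630)/(1/18) = 1/35

1/35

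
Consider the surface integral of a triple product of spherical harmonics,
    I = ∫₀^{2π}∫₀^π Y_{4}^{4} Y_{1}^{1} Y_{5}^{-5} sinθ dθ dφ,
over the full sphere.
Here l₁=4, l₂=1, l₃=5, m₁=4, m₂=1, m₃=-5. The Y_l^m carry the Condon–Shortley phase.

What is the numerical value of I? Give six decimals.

-0.329416

Checks pass: Σm=0; 10 even; l₃=5∈[3,5].
(2·4+1)(2·1+1)(2·5+1) = 297
Δ: 0! 8! 2! / 11! → 1/495
sum: t=0:+1/576 = 1/576
3j²(4 1 5; 0 0 0) = Δ·Π!·Σ² = 5/99  (sign -1)
sum: t=0:+1/80640 = 1/80640
3j²(4 1 5; 4 1 -5) = Δ·Π!·Σ² = 1/11  (sign +1)
combine: 4πI² = 297·5/99·1/11 = 15/11
take √, sign -1: I = -0.32941575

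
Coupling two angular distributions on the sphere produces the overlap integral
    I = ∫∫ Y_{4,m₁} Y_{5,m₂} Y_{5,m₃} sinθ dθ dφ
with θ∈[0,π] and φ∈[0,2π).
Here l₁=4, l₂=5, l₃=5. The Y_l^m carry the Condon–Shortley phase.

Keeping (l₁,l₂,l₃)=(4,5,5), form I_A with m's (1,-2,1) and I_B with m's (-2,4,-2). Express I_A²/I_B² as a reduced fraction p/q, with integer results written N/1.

l's match ⇒ only the (l;m) 3-j factors differ between A and B.
A: triangle coeff Δ(4,5,5) = 1/3153150; Σ_t [0,3]: t=0:+1/5184 t=1:−1/1152 t=2:+1/2880 t=3:−1/103680 = -7/20736; (3j)²=35/2574 [(4 5 5; 1 -2 1)], sign=-1
B: triangle coeff Δ(4,5,5) = 1/3153150; Σ_t [3,4]: t=3:−1/25920 t=4:+1/11520 = 1/20736; (3j)²=5/429 [(4 5 5; -2 4 -2)], sign=-1
I_A²/I_B² = (35/2574)/(5/429) = 7/6

7/6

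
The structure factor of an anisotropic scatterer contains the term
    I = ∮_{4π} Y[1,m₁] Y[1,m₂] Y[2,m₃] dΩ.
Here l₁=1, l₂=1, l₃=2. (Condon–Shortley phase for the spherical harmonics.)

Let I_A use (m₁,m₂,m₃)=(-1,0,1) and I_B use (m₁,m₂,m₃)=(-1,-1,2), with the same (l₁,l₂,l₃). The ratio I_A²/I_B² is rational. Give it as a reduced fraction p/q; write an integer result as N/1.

1/2

l's match ⇒ only the (l;m) 3-j factors differ between A and B.
A: triangle coeff Δ(1,1,2) = 1/30; Σ_t [0,0]: t=0:+1/2 = 1/2; (3j)²=1/10 [(1 1 2; -1 0 1)], sign=-1
B: triangle coeff Δ(1,1,2) = 1/30; Σ_t [0,0]: t=0:+1/4 = 1/4; (3j)²=1/5 [(1 1 2; -1 -1 2)], sign=+1
I_A²/I_B² = (1/10)/(1/5) = 1/2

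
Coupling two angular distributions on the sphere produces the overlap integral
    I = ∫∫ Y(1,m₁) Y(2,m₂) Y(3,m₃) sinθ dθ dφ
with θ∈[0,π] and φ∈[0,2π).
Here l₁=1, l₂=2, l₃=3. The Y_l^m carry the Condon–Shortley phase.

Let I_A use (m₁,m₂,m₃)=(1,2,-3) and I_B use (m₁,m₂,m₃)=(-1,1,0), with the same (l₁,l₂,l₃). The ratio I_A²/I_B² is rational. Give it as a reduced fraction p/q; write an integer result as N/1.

Same 1,2,3: normalisation and zero-m 3j drop out of the ratio.
A: Δ: 0! 2! 4! / 7! → 1/105; sum: t=0:+1/48 = 1/48; 3j²(1 2 3; 1 2 -3) = Δ·Π!·Σ² = 1/7  (sign +1)
B: Δ: 0! 2! 4! / 7! → 1/105; sum: t=0:+1/12 = 1/12; 3j²(1 2 3; -1 1 0) = Δ·Π!·Σ² = 1/35  (sign -1)
I_A²/I_B² = (1/7)/(1/35) = 5/1

5/1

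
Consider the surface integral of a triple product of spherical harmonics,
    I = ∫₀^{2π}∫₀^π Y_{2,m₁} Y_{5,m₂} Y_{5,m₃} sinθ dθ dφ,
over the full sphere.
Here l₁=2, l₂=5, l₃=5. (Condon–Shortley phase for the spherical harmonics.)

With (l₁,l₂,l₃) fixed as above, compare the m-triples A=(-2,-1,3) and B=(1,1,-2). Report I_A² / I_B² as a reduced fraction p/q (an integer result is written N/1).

Shared (l₁,l₂,l₃)=(2,5,5): N and (l;000)² cancel in I_A²/I_B².
A: Δ = 2!·2!·8!/13! = 1/38610; Racah Σ t=2..2: t=2:+1/5760 = 1/5760; ⇒ 3j(2 5 5; -2 -1 3)² = 56/2145, sgn +1
B: Δ = 2!·2!·8!/13! = 1/38610; Racah Σ t=0..1: t=0:+1/2880 t=1:−1/1440 = -1/2880; ⇒ 3j(2 5 5; 1 1 -2)² = 7/715, sgn +1
I_A²/I_B² = (56/2145)/(7/715) = 8/3

8/3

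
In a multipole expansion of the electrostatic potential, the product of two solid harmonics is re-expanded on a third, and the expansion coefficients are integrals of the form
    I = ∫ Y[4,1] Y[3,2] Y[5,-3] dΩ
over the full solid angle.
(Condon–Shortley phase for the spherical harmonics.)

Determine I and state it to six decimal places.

Rules hold: Σm=0, L=12 even, 1≤5≤7.
N = 9·7·11 = 693
Δ = 2!·6!·4!/13! = 1/180180
Racah Σ t=0..2: t=0:+1/576 t=1:−1/144 t=2:+1/576 = -1/288
⇒ 3j(4 3 5; 0 0 0)² = 20/1001, sgn +1
Racah Σ t=1..2: t=1:−1/1152 t=2:+1/1440 = -1/5760
⇒ 3j(4 3 5; 1 2 -3)² = 1/858, sgn -1
4πI² = N·(3j₀)²·(3jₘ)² = 30/1859
I = -1·√(0.0161377/4π) = -0.03583571

-0.035836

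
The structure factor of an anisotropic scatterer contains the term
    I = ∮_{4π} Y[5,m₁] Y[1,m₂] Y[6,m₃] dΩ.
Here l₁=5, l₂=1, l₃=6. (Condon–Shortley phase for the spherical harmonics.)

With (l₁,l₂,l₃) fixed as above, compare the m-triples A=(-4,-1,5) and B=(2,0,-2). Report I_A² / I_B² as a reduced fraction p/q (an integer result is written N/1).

55/32

Shared (l₁,l₂,l₃)=(5,1,6): N and (l;000)² cancel in I_A²/I_B².
A: Δ = 0!·10!·2!/13! = 1/858; Racah Σ t=0..0: t=0:+1/725760 = 1/725760; ⇒ 3j(5 1 6; -4 -1 5)² = 5/78, sgn -1
B: Δ = 0!·10!·2!/13! = 1/858; Racah Σ t=0..0: t=0:+1/30240 = 1/30240; ⇒ 3j(5 1 6; 2 0 -2)² = 16/429, sgn +1
I_A²/I_B² = (5/78)/(16/429) = 55/32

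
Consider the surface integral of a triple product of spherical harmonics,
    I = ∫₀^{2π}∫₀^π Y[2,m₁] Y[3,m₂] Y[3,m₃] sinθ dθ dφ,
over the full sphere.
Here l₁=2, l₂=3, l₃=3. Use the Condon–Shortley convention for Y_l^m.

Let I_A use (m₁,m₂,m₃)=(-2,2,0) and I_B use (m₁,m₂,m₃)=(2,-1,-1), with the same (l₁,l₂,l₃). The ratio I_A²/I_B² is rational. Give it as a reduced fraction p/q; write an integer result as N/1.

5/6

Same 2,3,3: normalisation and zero-m 3j drop out of the ratio.
A: Δ: 2! 2! 4! / 9! → 1/3780; sum: t=2:+1/24 = 1/24; 3j²(2 3 3; -2 2 0) = Δ·Π!·Σ² = 1/21  (sign -1)
B: Δ: 2! 2! 4! / 9! → 1/3780; sum: t=0:+1/16 = 1/16; 3j²(2 3 3; 2 -1 -1) = Δ·Π!·Σ² = 2/35  (sign +1)
I_A²/I_B² = (1/21)/(2/35) = 5/6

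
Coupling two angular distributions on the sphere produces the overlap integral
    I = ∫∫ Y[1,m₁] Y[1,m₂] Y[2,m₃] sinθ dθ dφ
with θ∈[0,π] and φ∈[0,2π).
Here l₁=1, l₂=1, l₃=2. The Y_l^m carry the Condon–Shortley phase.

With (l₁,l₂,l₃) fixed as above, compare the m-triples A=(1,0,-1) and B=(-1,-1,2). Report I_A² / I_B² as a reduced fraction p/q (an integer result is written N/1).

1/2

Same 1,1,2: normalisation and zero-m 3j drop out of the ratio.
A: Δ: 0! 2! 2! / 5! → 1/30; sum: t=0:+1/2 = 1/2; 3j²(1 1 2; 1 0 -1) = Δ·Π!·Σ² = 1/10  (sign -1)
B: Δ: 0! 2! 2! / 5! → 1/30; sum: t=0:+1/4 = 1/4; 3j²(1 1 2; -1 -1 2) = Δ·Π!·Σ² = 1/5  (sign +1)
I_A²/I_B² = (1/10)/(1/5) = 1/2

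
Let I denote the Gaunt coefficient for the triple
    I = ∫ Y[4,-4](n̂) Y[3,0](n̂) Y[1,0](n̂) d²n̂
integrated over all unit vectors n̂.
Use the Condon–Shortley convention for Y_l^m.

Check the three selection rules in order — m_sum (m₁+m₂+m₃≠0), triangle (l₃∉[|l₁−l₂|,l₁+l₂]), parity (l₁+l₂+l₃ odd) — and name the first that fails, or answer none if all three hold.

m_sum

m₁+m₂+m₃ = -4 + 0 + 0 = -4  ✗
triangle: |4−3|=1 ≤ l₃=1 ≤ 4+3=7
parity: l₁+l₂+l₃ = 8 is even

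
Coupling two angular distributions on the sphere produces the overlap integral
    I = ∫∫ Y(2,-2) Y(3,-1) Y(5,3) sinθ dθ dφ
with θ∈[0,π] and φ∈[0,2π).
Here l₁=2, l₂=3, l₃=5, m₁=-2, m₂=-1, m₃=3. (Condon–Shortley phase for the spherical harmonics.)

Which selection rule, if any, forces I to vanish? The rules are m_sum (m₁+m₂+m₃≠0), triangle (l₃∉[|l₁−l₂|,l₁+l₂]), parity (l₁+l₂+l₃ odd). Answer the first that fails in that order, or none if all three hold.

none

m₁+m₂+m₃ = -2 − 1 + 3 = 0  ✓
triangle: |2−3|=1 ≤ l₃=5 ≤ 2+3=5  ✓
parity: l₁+l₂+l₃ = 10 is even  ✓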